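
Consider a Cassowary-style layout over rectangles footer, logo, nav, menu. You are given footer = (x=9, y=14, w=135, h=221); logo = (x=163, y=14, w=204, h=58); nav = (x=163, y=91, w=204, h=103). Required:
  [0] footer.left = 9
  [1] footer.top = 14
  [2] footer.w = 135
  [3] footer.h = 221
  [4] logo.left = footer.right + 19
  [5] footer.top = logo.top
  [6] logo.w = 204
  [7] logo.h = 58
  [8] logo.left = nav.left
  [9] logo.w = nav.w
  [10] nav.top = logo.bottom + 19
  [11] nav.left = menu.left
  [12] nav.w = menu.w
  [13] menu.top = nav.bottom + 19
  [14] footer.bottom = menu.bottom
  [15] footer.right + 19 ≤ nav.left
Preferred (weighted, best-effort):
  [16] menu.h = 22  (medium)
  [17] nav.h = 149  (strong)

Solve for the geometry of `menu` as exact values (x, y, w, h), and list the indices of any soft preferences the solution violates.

1. menu.x = 163  [nav.left = menu.left]
2. menu.w = 204  [nav.w = menu.w]
3. menu.y = 213  [menu.top = nav.bottom + 19]
4. menu.h = 22  [footer.bottom = menu.bottom]

menu = (x=163, y=213, w=204, h=22)
violated soft preferences: 17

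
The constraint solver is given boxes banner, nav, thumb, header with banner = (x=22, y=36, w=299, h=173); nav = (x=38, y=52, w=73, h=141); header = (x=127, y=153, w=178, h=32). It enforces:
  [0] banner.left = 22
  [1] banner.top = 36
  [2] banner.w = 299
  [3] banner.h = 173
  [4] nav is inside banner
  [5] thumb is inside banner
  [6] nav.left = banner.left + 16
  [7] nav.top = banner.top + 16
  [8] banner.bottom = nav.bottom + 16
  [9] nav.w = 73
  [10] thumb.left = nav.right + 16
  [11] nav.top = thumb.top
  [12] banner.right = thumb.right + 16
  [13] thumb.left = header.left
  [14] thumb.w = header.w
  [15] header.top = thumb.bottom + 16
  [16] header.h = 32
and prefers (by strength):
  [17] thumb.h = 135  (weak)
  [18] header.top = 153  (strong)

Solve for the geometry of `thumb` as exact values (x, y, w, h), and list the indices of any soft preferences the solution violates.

thumb = (x=127, y=52, w=178, h=85)
violated soft preferences: 17

1. thumb.x = 127  [thumb.left = nav.right + 16]
2. thumb.y = 52  [nav.top = thumb.top]
3. thumb.w = 178  [banner.right = thumb.right + 16]
4. thumb.h = 85  [header.top = thumb.bottom + 16]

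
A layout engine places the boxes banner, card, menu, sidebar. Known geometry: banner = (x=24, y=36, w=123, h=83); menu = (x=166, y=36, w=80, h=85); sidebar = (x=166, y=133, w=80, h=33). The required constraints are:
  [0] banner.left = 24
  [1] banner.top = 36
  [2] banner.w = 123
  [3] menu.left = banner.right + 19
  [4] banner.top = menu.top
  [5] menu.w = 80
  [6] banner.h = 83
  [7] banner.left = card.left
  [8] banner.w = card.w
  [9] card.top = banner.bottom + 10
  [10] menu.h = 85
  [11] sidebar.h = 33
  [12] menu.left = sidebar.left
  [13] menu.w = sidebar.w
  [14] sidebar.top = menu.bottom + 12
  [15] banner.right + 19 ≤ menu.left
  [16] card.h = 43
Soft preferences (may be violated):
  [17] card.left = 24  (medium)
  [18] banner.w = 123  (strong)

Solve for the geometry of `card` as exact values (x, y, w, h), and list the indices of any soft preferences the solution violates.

card = (x=24, y=129, w=123, h=43)
violated soft preferences: none

1. card.x = 24  [banner.left = card.left]
2. card.w = 123  [banner.w = card.w]
3. card.y = 129  [card.top = banner.bottom + 10]
4. card.h = 43  [card.h = 43]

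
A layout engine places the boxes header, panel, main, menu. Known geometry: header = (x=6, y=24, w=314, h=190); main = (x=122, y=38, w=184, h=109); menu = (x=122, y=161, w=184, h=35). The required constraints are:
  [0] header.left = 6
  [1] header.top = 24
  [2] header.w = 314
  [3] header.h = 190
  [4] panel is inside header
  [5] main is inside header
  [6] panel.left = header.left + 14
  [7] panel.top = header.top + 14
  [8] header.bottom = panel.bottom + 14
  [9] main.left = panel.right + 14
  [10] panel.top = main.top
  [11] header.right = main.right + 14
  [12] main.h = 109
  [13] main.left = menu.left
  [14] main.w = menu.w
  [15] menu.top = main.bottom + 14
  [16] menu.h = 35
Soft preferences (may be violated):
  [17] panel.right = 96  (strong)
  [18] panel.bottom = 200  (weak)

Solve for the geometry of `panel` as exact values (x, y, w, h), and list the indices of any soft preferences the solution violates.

1. panel.x = 20  [panel.left = header.left + 14]
2. panel.y = 38  [panel.top = header.top + 14]
3. panel.h = 162  [header.bottom = panel.bottom + 14]
4. panel.w = 88  [main.left = panel.right + 14]

panel = (x=20, y=38, w=88, h=162)
violated soft preferences: 17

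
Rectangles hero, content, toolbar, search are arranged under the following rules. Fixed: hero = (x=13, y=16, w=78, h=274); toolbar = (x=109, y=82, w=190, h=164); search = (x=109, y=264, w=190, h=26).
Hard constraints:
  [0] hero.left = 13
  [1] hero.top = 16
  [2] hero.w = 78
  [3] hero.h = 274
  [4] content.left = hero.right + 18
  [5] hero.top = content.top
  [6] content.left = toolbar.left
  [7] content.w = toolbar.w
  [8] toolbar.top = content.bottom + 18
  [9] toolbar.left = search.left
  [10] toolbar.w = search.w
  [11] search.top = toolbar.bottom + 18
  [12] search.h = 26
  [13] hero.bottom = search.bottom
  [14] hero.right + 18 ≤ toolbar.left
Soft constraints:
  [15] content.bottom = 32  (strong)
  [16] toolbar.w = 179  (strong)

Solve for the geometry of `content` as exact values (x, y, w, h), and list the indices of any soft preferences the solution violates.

content = (x=109, y=16, w=190, h=48)
violated soft preferences: 15, 16

1. content.x = 109  [content.left = hero.right + 18]
2. content.y = 16  [hero.top = content.top]
3. content.w = 190  [content.w = toolbar.w]
4. content.h = 48  [toolbar.top = content.bottom + 18]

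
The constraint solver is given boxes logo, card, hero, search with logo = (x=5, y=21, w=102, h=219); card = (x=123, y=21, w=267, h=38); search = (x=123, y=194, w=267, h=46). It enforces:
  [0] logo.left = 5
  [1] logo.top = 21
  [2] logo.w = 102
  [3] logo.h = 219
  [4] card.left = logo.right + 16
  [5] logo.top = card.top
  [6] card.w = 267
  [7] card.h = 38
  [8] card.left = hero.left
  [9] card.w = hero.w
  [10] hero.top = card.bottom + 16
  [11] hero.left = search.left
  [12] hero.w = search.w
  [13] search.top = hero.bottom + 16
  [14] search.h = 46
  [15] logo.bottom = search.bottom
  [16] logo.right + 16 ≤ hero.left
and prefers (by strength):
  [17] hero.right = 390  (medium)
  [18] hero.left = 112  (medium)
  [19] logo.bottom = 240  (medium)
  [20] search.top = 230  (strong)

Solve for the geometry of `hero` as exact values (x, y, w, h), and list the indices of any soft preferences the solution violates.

1. hero.x = 123  [card.left = hero.left]
2. hero.w = 267  [card.w = hero.w]
3. hero.y = 75  [hero.top = card.bottom + 16]
4. hero.h = 103  [search.top = hero.bottom + 16]

hero = (x=123, y=75, w=267, h=103)
violated soft preferences: 18, 20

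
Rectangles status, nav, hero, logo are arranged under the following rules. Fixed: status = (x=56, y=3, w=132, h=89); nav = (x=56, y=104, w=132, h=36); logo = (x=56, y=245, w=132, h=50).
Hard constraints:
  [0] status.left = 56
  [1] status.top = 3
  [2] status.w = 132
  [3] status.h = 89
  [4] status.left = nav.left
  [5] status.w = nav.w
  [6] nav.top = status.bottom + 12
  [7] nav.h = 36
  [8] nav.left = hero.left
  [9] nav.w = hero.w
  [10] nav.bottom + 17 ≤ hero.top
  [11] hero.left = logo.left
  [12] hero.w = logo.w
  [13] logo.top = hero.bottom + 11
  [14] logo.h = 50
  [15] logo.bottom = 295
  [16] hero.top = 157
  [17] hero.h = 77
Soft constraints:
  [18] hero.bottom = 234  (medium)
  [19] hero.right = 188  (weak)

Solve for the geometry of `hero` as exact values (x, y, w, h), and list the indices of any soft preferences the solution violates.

hero = (x=56, y=157, w=132, h=77)
violated soft preferences: none

1. hero.x = 56  [nav.left = hero.left]
2. hero.w = 132  [nav.w = hero.w]
3. hero.y = 157  [hero.top = 157]
4. hero.h = 77  [hero.h = 77]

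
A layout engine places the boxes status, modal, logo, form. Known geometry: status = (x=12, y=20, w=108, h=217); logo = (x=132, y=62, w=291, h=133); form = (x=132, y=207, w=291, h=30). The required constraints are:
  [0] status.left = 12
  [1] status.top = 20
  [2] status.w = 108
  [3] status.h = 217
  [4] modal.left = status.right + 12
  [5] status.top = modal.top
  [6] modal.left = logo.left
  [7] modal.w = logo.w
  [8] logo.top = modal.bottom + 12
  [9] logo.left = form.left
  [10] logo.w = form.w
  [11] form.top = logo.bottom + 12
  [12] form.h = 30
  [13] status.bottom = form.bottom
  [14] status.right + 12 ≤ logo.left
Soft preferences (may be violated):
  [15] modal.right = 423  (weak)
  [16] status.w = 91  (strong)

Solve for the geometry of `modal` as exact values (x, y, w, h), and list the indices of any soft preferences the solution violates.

1. modal.x = 132  [modal.left = status.right + 12]
2. modal.y = 20  [status.top = modal.top]
3. modal.w = 291  [modal.w = logo.w]
4. modal.h = 30  [logo.top = modal.bottom + 12]

modal = (x=132, y=20, w=291, h=30)
violated soft preferences: 16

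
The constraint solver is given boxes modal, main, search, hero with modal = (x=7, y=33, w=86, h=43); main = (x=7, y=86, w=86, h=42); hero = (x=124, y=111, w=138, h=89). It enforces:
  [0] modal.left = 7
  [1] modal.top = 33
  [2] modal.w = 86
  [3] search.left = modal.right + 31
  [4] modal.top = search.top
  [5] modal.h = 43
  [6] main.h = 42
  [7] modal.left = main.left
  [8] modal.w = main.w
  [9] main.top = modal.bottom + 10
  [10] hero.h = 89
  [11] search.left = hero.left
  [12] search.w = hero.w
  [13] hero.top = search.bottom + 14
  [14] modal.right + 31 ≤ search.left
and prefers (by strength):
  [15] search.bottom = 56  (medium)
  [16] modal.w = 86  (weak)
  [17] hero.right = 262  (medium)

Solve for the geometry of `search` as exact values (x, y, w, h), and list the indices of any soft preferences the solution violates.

1. search.x = 124  [search.left = modal.right + 31]
2. search.y = 33  [modal.top = search.top]
3. search.w = 138  [search.w = hero.w]
4. search.h = 64  [hero.top = search.bottom + 14]

search = (x=124, y=33, w=138, h=64)
violated soft preferences: 15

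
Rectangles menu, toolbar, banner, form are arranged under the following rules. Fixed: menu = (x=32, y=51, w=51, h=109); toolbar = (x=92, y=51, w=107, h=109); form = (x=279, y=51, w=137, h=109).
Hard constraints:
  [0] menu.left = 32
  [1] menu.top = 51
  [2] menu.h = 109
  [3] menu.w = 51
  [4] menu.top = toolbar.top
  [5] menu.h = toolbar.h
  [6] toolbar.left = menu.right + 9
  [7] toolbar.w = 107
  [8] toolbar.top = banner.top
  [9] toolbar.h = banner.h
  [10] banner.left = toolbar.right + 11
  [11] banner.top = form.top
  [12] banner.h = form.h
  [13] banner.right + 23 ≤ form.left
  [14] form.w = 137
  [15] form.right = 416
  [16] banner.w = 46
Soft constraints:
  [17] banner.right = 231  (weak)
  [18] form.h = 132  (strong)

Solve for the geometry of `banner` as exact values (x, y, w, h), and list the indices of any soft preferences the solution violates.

1. banner.y = 51  [toolbar.top = banner.top]
2. banner.h = 109  [toolbar.h = banner.h]
3. banner.x = 210  [banner.left = toolbar.right + 11]
4. banner.w = 46  [banner.w = 46]

banner = (x=210, y=51, w=46, h=109)
violated soft preferences: 17, 18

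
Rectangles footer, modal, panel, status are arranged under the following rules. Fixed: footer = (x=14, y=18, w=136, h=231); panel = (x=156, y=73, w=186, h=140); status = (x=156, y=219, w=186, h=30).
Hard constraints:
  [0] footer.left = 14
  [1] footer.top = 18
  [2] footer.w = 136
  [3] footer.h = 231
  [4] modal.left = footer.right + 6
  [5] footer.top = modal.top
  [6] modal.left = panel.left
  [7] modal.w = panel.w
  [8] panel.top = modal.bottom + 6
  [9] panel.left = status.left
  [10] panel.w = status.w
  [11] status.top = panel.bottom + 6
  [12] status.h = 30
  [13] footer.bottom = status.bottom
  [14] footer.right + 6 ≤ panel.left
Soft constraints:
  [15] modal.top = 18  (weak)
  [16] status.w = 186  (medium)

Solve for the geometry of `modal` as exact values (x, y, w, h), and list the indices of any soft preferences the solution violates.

modal = (x=156, y=18, w=186, h=49)
violated soft preferences: none

1. modal.x = 156  [modal.left = footer.right + 6]
2. modal.y = 18  [footer.top = modal.top]
3. modal.w = 186  [modal.w = panel.w]
4. modal.h = 49  [panel.top = modal.bottom + 6]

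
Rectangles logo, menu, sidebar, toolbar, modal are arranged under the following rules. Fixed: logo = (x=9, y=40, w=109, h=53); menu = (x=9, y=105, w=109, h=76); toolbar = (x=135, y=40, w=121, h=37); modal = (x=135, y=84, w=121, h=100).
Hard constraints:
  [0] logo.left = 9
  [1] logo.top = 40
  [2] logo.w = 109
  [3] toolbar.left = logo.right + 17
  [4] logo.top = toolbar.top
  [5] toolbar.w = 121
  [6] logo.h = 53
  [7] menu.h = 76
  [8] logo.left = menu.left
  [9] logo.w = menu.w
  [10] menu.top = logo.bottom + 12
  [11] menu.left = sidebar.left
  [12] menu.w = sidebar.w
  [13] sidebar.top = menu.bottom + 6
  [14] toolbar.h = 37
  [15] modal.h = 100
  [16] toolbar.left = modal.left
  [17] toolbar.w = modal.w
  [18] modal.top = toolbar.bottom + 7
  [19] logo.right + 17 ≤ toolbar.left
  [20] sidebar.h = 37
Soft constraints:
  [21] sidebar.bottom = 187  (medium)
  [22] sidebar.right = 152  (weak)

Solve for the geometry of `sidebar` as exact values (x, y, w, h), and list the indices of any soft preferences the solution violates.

sidebar = (x=9, y=187, w=109, h=37)
violated soft preferences: 21, 22

1. sidebar.x = 9  [menu.left = sidebar.left]
2. sidebar.w = 109  [menu.w = sidebar.w]
3. sidebar.y = 187  [sidebar.top = menu.bottom + 6]
4. sidebar.h = 37  [sidebar.h = 37]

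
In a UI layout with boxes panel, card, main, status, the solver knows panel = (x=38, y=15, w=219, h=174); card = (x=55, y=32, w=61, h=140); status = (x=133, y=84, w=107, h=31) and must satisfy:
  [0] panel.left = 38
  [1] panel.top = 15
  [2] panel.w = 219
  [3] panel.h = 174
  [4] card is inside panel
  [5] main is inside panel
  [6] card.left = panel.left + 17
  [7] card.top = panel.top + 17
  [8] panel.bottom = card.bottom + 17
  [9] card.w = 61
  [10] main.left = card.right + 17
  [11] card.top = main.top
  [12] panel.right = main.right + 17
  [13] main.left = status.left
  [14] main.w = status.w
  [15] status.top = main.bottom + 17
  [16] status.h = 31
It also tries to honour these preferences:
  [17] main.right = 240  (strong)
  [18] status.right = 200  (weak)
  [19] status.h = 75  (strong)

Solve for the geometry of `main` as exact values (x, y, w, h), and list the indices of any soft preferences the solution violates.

main = (x=133, y=32, w=107, h=35)
violated soft preferences: 18, 19

1. main.x = 133  [main.left = card.right + 17]
2. main.y = 32  [card.top = main.top]
3. main.w = 107  [panel.right = main.right + 17]
4. main.h = 35  [status.top = main.bottom + 17]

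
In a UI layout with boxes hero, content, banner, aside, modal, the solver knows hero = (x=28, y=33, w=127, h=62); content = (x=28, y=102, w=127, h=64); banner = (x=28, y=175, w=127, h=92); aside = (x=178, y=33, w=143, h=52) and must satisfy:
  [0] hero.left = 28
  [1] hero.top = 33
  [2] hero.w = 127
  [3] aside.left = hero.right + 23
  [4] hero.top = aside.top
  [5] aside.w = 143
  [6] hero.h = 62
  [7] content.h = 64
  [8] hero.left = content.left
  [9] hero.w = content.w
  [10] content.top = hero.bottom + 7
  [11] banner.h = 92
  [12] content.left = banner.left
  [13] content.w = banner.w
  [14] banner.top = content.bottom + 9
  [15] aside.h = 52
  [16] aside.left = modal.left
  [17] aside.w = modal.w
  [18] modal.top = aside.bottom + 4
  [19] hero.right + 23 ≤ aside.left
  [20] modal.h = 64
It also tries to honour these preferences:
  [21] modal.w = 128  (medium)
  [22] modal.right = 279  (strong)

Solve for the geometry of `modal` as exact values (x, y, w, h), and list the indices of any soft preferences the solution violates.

modal = (x=178, y=89, w=143, h=64)
violated soft preferences: 21, 22

1. modal.x = 178  [aside.left = modal.left]
2. modal.w = 143  [aside.w = modal.w]
3. modal.y = 89  [modal.top = aside.bottom + 4]
4. modal.h = 64  [modal.h = 64]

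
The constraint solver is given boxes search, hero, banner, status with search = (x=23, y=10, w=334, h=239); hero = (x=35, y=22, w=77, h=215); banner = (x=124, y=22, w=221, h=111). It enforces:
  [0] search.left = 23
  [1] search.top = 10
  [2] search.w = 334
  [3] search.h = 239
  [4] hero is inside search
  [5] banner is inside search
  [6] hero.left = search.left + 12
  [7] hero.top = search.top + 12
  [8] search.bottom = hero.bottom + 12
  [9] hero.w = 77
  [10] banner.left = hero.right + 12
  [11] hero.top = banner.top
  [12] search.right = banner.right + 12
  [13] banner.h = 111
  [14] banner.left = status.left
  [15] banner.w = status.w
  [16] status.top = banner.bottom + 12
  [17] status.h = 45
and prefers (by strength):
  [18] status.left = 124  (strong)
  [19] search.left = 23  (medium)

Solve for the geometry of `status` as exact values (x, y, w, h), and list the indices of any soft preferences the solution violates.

status = (x=124, y=145, w=221, h=45)
violated soft preferences: none

1. status.x = 124  [banner.left = status.left]
2. status.w = 221  [banner.w = status.w]
3. status.y = 145  [status.top = banner.bottom + 12]
4. status.h = 45  [status.h = 45]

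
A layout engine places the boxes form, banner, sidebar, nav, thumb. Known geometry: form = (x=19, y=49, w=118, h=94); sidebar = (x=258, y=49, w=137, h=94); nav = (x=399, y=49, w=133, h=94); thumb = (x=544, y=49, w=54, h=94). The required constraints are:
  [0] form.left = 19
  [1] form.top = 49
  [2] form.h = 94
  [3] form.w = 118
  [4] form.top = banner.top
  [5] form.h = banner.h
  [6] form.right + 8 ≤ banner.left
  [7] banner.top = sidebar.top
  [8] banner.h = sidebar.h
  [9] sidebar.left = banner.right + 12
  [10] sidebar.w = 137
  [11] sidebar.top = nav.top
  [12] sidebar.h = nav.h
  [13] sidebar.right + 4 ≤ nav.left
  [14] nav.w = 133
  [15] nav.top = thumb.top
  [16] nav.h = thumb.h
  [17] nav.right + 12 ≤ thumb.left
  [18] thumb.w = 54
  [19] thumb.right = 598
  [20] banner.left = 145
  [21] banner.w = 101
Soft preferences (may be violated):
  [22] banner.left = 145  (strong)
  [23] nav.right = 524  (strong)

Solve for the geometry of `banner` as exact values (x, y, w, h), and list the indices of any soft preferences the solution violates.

1. banner.y = 49  [form.top = banner.top]
2. banner.h = 94  [form.h = banner.h]
3. banner.x = 145  [banner.left = 145]
4. banner.w = 101  [banner.w = 101]

banner = (x=145, y=49, w=101, h=94)
violated soft preferences: 23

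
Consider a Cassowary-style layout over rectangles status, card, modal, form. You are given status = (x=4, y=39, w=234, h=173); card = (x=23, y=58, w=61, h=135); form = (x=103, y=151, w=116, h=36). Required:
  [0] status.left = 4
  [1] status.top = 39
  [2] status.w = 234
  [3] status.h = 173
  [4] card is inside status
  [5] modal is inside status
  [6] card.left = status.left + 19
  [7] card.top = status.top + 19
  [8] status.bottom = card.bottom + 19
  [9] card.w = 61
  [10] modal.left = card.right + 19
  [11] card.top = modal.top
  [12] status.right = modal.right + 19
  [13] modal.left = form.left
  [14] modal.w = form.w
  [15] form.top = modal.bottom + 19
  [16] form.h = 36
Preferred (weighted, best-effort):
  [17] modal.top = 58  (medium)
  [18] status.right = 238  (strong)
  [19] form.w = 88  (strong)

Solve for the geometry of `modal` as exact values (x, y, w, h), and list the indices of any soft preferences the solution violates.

1. modal.x = 103  [modal.left = card.right + 19]
2. modal.y = 58  [card.top = modal.top]
3. modal.w = 116  [status.right = modal.right + 19]
4. modal.h = 74  [form.top = modal.bottom + 19]

modal = (x=103, y=58, w=116, h=74)
violated soft preferences: 19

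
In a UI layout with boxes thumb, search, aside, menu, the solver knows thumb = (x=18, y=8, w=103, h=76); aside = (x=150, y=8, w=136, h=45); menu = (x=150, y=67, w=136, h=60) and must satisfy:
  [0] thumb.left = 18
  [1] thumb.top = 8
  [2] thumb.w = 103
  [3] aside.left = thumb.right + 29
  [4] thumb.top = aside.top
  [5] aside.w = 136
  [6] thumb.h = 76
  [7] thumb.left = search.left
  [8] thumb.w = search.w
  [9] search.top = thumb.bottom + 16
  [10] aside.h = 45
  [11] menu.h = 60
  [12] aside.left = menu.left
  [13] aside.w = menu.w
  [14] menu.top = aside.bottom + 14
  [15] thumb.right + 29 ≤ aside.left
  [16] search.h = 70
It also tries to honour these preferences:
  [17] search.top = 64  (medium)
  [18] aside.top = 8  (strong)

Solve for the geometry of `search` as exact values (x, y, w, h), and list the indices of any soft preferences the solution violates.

search = (x=18, y=100, w=103, h=70)
violated soft preferences: 17

1. search.x = 18  [thumb.left = search.left]
2. search.w = 103  [thumb.w = search.w]
3. search.y = 100  [search.top = thumb.bottom + 16]
4. search.h = 70  [search.h = 70]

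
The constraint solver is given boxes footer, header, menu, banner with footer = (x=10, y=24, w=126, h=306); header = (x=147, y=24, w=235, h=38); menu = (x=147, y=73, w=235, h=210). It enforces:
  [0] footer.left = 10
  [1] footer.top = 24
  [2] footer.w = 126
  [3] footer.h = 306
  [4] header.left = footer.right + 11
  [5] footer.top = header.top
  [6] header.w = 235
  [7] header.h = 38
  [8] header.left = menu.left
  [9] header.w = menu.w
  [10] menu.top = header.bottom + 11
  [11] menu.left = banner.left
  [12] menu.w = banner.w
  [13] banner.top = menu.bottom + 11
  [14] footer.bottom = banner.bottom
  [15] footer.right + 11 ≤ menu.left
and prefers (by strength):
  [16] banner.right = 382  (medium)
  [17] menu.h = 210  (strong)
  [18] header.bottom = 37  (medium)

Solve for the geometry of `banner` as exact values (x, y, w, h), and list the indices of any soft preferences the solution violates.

banner = (x=147, y=294, w=235, h=36)
violated soft preferences: 18

1. banner.x = 147  [menu.left = banner.left]
2. banner.w = 235  [menu.w = banner.w]
3. banner.y = 294  [banner.top = menu.bottom + 11]
4. banner.h = 36  [footer.bottom = banner.bottom]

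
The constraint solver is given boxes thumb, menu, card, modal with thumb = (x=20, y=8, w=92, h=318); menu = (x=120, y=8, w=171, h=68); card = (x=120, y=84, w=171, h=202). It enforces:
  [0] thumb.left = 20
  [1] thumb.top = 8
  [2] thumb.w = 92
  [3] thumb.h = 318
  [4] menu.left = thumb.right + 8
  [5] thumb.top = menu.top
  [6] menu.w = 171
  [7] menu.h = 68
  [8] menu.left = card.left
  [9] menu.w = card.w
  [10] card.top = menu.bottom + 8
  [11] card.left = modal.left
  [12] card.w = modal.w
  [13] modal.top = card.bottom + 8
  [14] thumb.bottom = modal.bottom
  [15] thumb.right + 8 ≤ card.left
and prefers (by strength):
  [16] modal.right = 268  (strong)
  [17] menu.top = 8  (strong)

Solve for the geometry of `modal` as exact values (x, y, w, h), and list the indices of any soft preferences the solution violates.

modal = (x=120, y=294, w=171, h=32)
violated soft preferences: 16

1. modal.x = 120  [card.left = modal.left]
2. modal.w = 171  [card.w = modal.w]
3. modal.y = 294  [modal.top = card.bottom + 8]
4. modal.h = 32  [thumb.bottom = modal.bottom]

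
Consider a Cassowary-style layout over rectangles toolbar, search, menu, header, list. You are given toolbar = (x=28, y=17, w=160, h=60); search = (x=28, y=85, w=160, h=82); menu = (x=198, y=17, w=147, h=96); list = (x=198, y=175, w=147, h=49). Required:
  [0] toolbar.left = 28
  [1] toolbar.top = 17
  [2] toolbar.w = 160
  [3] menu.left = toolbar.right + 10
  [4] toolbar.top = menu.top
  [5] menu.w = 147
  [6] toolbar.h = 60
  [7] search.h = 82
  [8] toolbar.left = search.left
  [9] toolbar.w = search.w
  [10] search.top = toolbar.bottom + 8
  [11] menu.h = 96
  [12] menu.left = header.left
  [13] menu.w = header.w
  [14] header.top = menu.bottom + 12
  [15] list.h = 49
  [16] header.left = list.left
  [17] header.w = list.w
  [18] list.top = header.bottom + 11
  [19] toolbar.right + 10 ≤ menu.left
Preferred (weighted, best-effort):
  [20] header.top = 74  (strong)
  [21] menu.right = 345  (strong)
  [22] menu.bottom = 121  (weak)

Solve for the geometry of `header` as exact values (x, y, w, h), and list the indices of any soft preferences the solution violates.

header = (x=198, y=125, w=147, h=39)
violated soft preferences: 20, 22

1. header.x = 198  [menu.left = header.left]
2. header.w = 147  [menu.w = header.w]
3. header.y = 125  [header.top = menu.bottom + 12]
4. header.h = 39  [list.top = header.bottom + 11]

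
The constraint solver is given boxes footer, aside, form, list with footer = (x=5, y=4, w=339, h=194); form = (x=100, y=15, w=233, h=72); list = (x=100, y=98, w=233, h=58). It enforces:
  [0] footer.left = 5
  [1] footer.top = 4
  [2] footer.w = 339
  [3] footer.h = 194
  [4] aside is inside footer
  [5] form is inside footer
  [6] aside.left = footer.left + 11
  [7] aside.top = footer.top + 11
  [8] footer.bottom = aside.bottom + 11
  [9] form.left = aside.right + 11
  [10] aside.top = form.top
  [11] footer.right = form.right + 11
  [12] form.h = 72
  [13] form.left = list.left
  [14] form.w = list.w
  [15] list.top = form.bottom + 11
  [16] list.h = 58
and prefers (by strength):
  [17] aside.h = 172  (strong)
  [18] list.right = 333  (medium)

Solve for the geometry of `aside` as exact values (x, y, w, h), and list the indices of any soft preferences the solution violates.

aside = (x=16, y=15, w=73, h=172)
violated soft preferences: none

1. aside.x = 16  [aside.left = footer.left + 11]
2. aside.y = 15  [aside.top = footer.top + 11]
3. aside.h = 172  [footer.bottom = aside.bottom + 11]
4. aside.w = 73  [form.left = aside.right + 11]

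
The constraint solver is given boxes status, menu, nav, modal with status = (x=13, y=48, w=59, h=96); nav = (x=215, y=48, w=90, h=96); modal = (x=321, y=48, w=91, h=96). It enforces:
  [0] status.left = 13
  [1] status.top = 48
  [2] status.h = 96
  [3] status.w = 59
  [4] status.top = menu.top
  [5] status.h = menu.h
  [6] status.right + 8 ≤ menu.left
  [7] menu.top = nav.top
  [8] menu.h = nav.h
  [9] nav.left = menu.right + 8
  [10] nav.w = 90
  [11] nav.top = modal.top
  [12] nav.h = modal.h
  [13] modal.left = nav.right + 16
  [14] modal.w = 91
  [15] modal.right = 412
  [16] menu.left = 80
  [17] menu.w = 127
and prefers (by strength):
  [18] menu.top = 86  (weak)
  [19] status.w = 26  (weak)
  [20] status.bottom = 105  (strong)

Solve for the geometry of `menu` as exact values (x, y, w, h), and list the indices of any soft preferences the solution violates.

1. menu.y = 48  [status.top = menu.top]
2. menu.h = 96  [status.h = menu.h]
3. menu.x = 80  [menu.left = 80]
4. menu.w = 127  [menu.w = 127]

menu = (x=80, y=48, w=127, h=96)
violated soft preferences: 18, 19, 20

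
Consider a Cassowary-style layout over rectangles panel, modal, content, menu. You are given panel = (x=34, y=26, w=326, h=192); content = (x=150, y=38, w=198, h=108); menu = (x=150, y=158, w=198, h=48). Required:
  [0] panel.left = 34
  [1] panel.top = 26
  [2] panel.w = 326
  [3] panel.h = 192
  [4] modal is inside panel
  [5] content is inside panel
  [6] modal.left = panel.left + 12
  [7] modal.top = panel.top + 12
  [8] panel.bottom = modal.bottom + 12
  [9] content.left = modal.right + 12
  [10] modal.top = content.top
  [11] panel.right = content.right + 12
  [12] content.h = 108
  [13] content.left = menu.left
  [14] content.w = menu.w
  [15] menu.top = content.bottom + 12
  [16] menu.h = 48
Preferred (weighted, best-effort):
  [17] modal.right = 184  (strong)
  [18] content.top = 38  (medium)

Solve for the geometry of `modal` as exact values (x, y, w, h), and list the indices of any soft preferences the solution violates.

modal = (x=46, y=38, w=92, h=168)
violated soft preferences: 17

1. modal.x = 46  [modal.left = panel.left + 12]
2. modal.y = 38  [modal.top = panel.top + 12]
3. modal.h = 168  [panel.bottom = modal.bottom + 12]
4. modal.w = 92  [content.left = modal.right + 12]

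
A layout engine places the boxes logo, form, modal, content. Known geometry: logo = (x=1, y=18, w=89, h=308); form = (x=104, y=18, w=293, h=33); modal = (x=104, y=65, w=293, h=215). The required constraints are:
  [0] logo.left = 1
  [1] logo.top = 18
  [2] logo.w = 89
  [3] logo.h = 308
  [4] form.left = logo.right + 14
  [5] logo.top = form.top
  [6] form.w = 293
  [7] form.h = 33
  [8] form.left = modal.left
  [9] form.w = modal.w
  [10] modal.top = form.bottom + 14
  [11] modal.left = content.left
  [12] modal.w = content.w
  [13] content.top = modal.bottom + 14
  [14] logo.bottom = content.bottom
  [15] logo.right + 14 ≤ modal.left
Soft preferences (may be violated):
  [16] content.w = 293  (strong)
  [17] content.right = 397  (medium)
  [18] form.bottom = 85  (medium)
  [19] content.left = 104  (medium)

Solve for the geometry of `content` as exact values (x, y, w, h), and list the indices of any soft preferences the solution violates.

content = (x=104, y=294, w=293, h=32)
violated soft preferences: 18

1. content.x = 104  [modal.left = content.left]
2. content.w = 293  [modal.w = content.w]
3. content.y = 294  [content.top = modal.bottom + 14]
4. content.h = 32  [logo.bottom = content.bottom]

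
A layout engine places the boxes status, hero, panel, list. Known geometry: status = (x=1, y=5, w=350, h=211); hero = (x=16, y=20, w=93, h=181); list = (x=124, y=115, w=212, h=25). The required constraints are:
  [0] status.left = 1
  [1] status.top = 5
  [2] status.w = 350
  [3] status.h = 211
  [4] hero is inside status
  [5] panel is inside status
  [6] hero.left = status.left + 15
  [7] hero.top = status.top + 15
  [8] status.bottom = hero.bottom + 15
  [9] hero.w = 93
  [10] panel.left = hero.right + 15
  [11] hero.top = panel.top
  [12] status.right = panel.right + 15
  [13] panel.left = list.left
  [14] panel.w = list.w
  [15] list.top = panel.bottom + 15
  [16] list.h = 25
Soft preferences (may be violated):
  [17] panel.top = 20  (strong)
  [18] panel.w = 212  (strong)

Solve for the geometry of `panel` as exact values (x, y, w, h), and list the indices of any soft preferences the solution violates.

panel = (x=124, y=20, w=212, h=80)
violated soft preferences: none

1. panel.x = 124  [panel.left = hero.right + 15]
2. panel.y = 20  [hero.top = panel.top]
3. panel.w = 212  [status.right = panel.right + 15]
4. panel.h = 80  [list.top = panel.bottom + 15]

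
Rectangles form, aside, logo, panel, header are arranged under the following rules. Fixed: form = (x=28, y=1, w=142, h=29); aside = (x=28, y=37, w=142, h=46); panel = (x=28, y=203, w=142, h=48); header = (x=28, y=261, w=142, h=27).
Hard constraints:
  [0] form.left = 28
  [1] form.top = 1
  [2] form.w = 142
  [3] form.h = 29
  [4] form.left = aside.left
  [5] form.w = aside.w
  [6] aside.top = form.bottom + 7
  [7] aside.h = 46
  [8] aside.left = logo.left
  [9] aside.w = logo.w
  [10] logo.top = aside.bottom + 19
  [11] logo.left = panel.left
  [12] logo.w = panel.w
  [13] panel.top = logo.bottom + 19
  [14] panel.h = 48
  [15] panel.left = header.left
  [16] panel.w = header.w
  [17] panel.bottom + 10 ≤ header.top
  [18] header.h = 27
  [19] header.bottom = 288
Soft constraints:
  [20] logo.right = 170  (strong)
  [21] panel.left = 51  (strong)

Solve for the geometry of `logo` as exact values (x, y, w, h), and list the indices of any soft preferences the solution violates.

1. logo.x = 28  [aside.left = logo.left]
2. logo.w = 142  [aside.w = logo.w]
3. logo.y = 102  [logo.top = aside.bottom + 19]
4. logo.h = 82  [panel.top = logo.bottom + 19]

logo = (x=28, y=102, w=142, h=82)
violated soft preferences: 21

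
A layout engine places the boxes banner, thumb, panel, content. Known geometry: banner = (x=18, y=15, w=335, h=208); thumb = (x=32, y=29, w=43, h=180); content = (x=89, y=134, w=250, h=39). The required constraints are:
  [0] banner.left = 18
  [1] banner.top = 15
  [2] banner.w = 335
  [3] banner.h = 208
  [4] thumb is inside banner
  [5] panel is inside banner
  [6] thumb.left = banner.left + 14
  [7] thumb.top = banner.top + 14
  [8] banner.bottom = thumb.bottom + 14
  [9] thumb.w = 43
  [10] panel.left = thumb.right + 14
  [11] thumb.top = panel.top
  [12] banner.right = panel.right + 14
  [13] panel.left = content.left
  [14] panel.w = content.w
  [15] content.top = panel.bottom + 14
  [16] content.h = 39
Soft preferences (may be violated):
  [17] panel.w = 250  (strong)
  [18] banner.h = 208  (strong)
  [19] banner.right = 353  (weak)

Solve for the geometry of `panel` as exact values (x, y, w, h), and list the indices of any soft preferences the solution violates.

panel = (x=89, y=29, w=250, h=91)
violated soft preferences: none

1. panel.x = 89  [panel.left = thumb.right + 14]
2. panel.y = 29  [thumb.top = panel.top]
3. panel.w = 250  [banner.right = panel.right + 14]
4. panel.h = 91  [content.top = panel.bottom + 14]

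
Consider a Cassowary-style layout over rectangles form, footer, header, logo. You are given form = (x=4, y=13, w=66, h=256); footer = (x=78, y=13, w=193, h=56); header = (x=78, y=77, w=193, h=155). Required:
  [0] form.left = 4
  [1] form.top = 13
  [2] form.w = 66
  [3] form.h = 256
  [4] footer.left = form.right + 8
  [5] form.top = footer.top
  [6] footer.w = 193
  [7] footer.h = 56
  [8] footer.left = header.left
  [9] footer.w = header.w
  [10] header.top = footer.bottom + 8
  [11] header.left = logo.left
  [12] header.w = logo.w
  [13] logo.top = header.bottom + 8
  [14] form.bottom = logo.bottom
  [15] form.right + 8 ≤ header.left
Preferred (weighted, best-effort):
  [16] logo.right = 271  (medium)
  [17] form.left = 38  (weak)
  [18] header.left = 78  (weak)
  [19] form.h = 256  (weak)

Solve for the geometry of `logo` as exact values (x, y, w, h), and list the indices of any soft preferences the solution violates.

logo = (x=78, y=240, w=193, h=29)
violated soft preferences: 17

1. logo.x = 78  [header.left = logo.left]
2. logo.w = 193  [header.w = logo.w]
3. logo.y = 240  [logo.top = header.bottom + 8]
4. logo.h = 29  [form.bottom = logo.bottom]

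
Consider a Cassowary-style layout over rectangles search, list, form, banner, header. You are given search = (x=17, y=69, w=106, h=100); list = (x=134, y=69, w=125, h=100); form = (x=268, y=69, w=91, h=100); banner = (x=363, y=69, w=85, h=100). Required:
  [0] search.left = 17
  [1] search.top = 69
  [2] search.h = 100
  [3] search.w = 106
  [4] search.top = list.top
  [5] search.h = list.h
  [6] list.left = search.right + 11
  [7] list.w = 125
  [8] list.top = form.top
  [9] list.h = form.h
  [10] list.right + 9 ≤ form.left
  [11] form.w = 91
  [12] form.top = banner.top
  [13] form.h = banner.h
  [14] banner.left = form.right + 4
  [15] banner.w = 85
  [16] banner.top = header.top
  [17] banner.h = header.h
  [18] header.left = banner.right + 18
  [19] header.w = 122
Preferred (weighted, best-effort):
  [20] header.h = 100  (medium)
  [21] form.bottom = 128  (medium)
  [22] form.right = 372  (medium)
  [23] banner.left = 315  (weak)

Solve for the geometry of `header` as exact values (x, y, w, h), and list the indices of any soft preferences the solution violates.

1. header.y = 69  [banner.top = header.top]
2. header.h = 100  [banner.h = header.h]
3. header.x = 466  [header.left = banner.right + 18]
4. header.w = 122  [header.w = 122]

header = (x=466, y=69, w=122, h=100)
violated soft preferences: 21, 22, 23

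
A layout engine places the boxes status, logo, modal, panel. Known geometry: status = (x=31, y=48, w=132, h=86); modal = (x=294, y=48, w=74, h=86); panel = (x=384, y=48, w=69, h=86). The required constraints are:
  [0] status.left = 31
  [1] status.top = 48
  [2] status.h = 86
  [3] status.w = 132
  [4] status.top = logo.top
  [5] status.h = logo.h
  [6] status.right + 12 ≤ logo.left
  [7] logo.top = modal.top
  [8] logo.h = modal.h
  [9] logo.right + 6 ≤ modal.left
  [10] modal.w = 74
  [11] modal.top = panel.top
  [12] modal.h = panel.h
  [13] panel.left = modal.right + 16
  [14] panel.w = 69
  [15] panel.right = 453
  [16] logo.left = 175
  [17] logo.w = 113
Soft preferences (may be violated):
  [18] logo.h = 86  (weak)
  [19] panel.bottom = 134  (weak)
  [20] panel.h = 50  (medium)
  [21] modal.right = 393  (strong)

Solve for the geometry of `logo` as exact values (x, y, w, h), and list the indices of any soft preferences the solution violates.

1. logo.y = 48  [status.top = logo.top]
2. logo.h = 86  [status.h = logo.h]
3. logo.x = 175  [logo.left = 175]
4. logo.w = 113  [logo.w = 113]

logo = (x=175, y=48, w=113, h=86)
violated soft preferences: 20, 21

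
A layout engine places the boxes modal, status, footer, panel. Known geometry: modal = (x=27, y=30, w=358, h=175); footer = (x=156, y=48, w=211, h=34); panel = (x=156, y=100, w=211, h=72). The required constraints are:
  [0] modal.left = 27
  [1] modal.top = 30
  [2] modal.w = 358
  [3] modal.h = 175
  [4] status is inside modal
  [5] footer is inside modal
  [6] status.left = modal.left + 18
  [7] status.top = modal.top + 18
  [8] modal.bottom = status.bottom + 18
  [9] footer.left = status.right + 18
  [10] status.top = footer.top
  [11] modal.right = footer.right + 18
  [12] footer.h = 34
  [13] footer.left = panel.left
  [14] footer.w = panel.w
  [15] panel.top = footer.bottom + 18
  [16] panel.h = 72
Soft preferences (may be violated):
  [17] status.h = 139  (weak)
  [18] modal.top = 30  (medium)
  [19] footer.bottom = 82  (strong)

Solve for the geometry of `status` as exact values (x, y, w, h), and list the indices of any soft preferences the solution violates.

status = (x=45, y=48, w=93, h=139)
violated soft preferences: none

1. status.x = 45  [status.left = modal.left + 18]
2. status.y = 48  [status.top = modal.top + 18]
3. status.h = 139  [modal.bottom = status.bottom + 18]
4. status.w = 93  [footer.left = status.right + 18]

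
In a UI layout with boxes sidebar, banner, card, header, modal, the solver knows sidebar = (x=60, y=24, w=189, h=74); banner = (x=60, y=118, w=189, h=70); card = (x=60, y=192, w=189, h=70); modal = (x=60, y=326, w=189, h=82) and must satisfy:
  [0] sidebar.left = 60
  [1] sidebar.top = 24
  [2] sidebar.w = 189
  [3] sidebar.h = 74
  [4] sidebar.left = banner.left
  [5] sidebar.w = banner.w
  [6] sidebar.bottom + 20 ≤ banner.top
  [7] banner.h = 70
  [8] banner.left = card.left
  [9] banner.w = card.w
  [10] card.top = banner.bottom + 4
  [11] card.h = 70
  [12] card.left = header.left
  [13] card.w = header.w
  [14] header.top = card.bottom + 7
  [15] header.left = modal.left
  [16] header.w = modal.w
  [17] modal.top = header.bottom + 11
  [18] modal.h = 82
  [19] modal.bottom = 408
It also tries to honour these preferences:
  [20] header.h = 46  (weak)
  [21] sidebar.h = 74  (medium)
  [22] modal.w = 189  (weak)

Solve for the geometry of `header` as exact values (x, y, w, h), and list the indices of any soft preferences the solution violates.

header = (x=60, y=269, w=189, h=46)
violated soft preferences: none

1. header.x = 60  [card.left = header.left]
2. header.w = 189  [card.w = header.w]
3. header.y = 269  [header.top = card.bottom + 7]
4. header.h = 46  [modal.top = header.bottom + 11]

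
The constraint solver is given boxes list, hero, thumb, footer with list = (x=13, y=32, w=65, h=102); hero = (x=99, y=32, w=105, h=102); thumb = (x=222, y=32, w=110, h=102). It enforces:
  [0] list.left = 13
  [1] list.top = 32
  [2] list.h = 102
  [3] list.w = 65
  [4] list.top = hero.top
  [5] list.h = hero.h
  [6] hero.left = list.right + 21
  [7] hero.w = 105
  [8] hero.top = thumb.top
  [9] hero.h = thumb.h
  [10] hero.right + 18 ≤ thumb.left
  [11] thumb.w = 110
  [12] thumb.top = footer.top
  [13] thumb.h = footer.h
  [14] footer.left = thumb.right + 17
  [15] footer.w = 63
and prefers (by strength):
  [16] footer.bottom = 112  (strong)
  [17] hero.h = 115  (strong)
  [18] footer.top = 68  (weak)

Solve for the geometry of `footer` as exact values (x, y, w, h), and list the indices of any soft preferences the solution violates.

footer = (x=349, y=32, w=63, h=102)
violated soft preferences: 16, 17, 18

1. footer.y = 32  [thumb.top = footer.top]
2. footer.h = 102  [thumb.h = footer.h]
3. footer.x = 349  [footer.left = thumb.right + 17]
4. footer.w = 63  [footer.w = 63]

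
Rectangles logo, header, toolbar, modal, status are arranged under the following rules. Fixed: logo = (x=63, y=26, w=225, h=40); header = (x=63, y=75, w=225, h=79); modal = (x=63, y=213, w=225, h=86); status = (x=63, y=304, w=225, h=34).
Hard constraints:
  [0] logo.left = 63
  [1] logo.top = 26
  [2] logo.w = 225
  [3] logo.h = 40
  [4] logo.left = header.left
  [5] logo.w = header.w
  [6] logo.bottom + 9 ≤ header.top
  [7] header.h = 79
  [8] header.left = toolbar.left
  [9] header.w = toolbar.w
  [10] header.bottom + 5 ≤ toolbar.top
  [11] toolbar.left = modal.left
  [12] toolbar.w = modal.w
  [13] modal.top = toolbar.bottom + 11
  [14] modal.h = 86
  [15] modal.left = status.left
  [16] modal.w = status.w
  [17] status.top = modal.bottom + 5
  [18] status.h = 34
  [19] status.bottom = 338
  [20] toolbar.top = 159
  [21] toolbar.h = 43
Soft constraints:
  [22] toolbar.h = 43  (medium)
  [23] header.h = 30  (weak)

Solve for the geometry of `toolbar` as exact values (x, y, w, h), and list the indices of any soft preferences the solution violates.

toolbar = (x=63, y=159, w=225, h=43)
violated soft preferences: 23

1. toolbar.x = 63  [header.left = toolbar.left]
2. toolbar.w = 225  [header.w = toolbar.w]
3. toolbar.y = 159  [toolbar.top = 159]
4. toolbar.h = 43  [toolbar.h = 43]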